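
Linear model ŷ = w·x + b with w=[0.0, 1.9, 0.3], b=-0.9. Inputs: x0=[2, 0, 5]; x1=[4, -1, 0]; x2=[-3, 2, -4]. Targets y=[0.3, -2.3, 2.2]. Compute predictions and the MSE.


ŷ0 = (0.0)·(2) + (1.9)·(0) + (0.3)·(5) - 0.9 = 0.6
ŷ1 = (0.0)·(4) + (1.9)·(-1) + (0.3)·(0) - 0.9 = -2.8
ŷ2 = (0.0)·(-3) + (1.9)·(2) + (0.3)·(-4) - 0.9 = 1.7
errors² = [0.09, 0.25, 0.25]
MSE = 0.5900/3 = 0.1967

0.1967


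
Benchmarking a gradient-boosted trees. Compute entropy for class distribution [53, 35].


Probabilities: [53/88, 35/88] ≈ [0.6023, 0.3977]
H = -((53/88)·log₂(53/88) + (35/88)·log₂(35/88))
  = 0.9696 bits

0.9696 bits


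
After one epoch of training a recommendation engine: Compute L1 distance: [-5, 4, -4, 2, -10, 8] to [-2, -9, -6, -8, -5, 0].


d = |-5+ 2| + |4+ 9| + |-4+ 6| + |2+ 8| + |-10+ 5| + |8-0|
  = 3 + 13 + 2 + 10 + 5 + 8
  = 41

41


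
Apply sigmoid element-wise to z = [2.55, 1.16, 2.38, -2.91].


σ(2.55) = 1/(1+e^-2.55) = 0.9276
σ(1.16) = 1/(1+e^-1.16) = 0.7613
σ(2.38) = 1/(1+e^-2.38) = 0.9153
σ(-2.91) = 1/(1+e^2.91) = 0.0517
result = [0.9276, 0.7613, 0.9153, 0.0517]

[0.9276, 0.7613, 0.9153, 0.0517]


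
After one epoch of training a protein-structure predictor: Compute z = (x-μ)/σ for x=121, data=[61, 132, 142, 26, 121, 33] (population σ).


μ = 85.8333, σ = 47.4532
z = (121 - 85.8333)/47.4532 = 0.7411

0.7411


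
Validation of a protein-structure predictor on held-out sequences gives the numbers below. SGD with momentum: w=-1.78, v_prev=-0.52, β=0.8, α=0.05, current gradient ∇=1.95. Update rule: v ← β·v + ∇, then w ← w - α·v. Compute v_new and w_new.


v_new = 0.8·-0.52 + 1.95 = -0.416 + 1.95 = 1.534
w_new = -1.78 - 0.05·1.534 = -1.78 - 0.0767 = -1.8567

v_new=1.534, w_new=-1.8567


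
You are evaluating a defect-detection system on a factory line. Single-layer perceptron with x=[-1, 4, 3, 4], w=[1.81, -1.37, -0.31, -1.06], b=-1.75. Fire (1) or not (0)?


z = (-1)·(1.81) + (4)·(-1.37) + (3)·(-0.31) + (4)·(-1.06) - 1.75
  = -14.21
step(z) = 0 (z<0)

0


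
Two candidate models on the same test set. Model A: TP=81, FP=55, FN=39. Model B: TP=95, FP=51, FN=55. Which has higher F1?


Model A: P=81/136=0.5956, R=81/120=0.675, F1=2PR/(P+R)=2TP/(2TP+FP+FN)=162/256=0.6328
Model B: P=95/146=0.6507, R=95/150=0.6333, F1=2PR/(P+R)=2TP/(2TP+FP+FN)=190/296=0.6419
0.6328 < 0.6419 → Model B

Model B


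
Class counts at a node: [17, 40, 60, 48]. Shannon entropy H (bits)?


Probabilities: [17/165, 40/165, 60/165, 48/165] ≈ [0.103, 0.2424, 0.3636, 0.2909]
H = -((17/165)·log₂(17/165) + (40/165)·log₂(40/165) + (60/165)·log₂(60/165) + (48/165)·log₂(48/165))
  = 1.8823 bits

1.8823 bits


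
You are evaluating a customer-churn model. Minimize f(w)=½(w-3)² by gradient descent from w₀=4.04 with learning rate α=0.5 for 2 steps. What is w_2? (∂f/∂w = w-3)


step 1: grad = 4.04-3 = 1.04; w = 4.04 - 0.5·(1.04) = 3.52
step 2: grad = 3.52-3 = 0.52; w = 3.52 - 0.5·(0.52) = 3.26

3.26


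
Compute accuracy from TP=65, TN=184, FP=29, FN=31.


Accuracy = (TP+TN)/(TP+TN+FP+FN)
= (65+184)/(309)
= 249/309 = 80.58%

80.58%


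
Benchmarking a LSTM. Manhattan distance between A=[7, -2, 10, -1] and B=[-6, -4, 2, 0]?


d = |7+ 6| + |-2+ 4| + |10-2| + |-1-0|
  = 13 + 2 + 8 + 1
  = 24

24


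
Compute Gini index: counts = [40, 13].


Probabilities: [40/53, 13/53] ≈ [0.7547, 0.2453]
Σpᵢ² = (1600 + 169)/53² = 1769/2809
Gini = 1 - Σpᵢ² = 1 - 1769/2809 = 0.3702

0.3702


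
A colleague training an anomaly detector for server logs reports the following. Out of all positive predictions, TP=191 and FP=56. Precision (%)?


Precision = TP/(TP+FP)
= 191/(191+56)
= 191/247 = 77.33%

77.33%


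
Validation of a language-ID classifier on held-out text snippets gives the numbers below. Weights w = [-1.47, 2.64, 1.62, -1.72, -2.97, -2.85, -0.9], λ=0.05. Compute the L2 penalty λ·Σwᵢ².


‖w‖₂² = (-1.47)² + (2.64)² + (1.62)² + (-1.72)² + (-2.97)² + (-2.85)² + (-0.9)²
     = 2.1609 + 6.9696 + 2.6244 + 2.9584 + 8.8209 + 8.1225 + 0.81
     = 32.4667
λ·‖w‖₂² = 0.05·32.4667 = 1.623335

1.623335


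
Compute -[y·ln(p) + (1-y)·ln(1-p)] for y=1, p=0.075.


BCE = -[y·ln(p) + (1-y)·ln(1-p)]
= -1·ln(0.075) - 0
= -ln(0.075) = 2.5903

2.5903


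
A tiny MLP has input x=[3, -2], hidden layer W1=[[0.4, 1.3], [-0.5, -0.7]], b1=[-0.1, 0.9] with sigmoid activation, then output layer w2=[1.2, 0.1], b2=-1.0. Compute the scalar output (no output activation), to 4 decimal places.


z1[0] = (0.4)·(3) + (1.3)·(-2) - 0.1 = -1.5
z1[1] = (-0.5)·(3) + (-0.7)·(-2) + 0.9 = 0.8
h = sigmoid(z1) = [0.1824, 0.69]
output = (1.2)·(0.1824) + (0.1)·(0.69) - 1.0 = -0.7121

-0.7121


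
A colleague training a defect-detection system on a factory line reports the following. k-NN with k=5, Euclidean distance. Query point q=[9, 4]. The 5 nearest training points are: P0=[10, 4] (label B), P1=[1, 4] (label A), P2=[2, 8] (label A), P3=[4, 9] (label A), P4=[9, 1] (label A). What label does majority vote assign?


d(q,P0) = 1.0  (label B)
d(q,P1) = 8.0  (label A)
d(q,P2) = 8.0623  (label A)
d(q,P3) = 7.0711  (label A)
d(q,P4) = 3.0  (label A)
Votes: A=4, B=1
Majority → A

A


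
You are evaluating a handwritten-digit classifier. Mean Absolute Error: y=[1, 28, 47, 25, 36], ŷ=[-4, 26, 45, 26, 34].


Absolute errors: |1+ 4|=5, |28-26|=2, |47-45|=2, |25-26|=1, |36-34|=2
Sum = 12
MAE = 12/5 = 12/5

12/5


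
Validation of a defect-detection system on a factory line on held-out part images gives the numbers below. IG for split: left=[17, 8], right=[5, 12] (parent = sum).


Parent = [22, 20], H_parent = 0.9984
H_left = 0.9044 (n=25), H_right = 0.874 (n=17)
H_children = (25/42)·0.9044 + (17/42)·0.874 = 0.8921
IG = 0.9984 - 0.8921 = 0.1063

0.1063


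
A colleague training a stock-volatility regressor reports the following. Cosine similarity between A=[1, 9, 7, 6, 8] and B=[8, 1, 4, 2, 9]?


A·B = 1·8 + 9·1 + 7·4 + 6·2 + 8·9 = 129
‖A‖ = √231 = 15.1987, ‖B‖ = √166 = 12.8841
cos = 129/(√231·√166) = 129/√38346 = 0.6588

0.6588


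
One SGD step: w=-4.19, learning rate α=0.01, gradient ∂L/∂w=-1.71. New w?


w_new = w - α·∇
= -4.19 - 0.01·-1.71
= -4.19 + 0.0171
= -4.1729

-4.1729


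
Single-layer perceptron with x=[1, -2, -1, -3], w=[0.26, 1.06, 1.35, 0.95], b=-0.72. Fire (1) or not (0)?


z = (1)·(0.26) + (-2)·(1.06) + (-1)·(1.35) + (-3)·(0.95) - 0.72
  = -6.78
step(z) = 0 (z<0)

0


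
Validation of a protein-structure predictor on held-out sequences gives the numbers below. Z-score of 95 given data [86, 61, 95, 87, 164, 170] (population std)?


μ = 110.5, σ = 41.3229
z = (95 - 110.5)/41.3229 = -0.3751

-0.3751


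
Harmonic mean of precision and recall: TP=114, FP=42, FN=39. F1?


Precision = 114/156 = 0.7308
Recall = 114/153 = 0.7451
F1 = 2·P·R/(P+R) = 2·TP/(2·TP+FP+FN) = 228/(228+42+39) = 228/309 = 0.7379

0.7379


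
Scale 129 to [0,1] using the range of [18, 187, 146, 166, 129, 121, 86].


min=18, max=187
(129-18)/(187-18) = 111/169 = 0.6568

0.6568


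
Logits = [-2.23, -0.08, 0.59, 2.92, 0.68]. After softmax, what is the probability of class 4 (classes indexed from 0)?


Exponentials: e^-2.23=0.1075, e^-0.08=0.9231, e^0.59=1.804, e^2.92=18.5413, e^0.68=1.9739
Sum = 23.3498
Softmax = [0.0046, 0.0395, 0.0773, 0.7941, 0.0845]
p[4] = 1.9739/23.3498 = 0.0845

0.0845


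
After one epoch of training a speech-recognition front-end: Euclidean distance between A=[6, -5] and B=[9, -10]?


d = √((6-9)² + (-5+ 10)²)
  = √(9 + 25)
  = √34 = 5.831

5.831


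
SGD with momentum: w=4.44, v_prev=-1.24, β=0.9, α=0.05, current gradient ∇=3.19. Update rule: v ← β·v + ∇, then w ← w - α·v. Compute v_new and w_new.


v_new = 0.9·-1.24 + 3.19 = -1.116 + 3.19 = 2.074
w_new = 4.44 - 0.05·2.074 = 4.44 - 0.1037 = 4.3363

v_new=2.074, w_new=4.3363


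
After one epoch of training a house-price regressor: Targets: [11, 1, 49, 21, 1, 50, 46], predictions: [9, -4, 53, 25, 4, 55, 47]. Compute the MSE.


Squared errors: (11-9)²=4, (1+ 4)²=25, (49-53)²=16, (21-25)²=16, (1-4)²=9, (50-55)²=25, (46-47)²=1
Sum = 96
MSE = 96/7 = 96/7

96/7


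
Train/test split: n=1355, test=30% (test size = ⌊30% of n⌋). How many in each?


Test = ⌊1355·30/100⌋ = 406
Train = 1355 - 406 = 949

Train: 949, Test: 406


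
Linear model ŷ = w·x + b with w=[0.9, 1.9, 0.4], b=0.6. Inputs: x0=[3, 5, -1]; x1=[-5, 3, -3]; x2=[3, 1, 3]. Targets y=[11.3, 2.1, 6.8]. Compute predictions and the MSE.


ŷ0 = (0.9)·(3) + (1.9)·(5) + (0.4)·(-1) + 0.6 = 12.4
ŷ1 = (0.9)·(-5) + (1.9)·(3) + (0.4)·(-3) + 0.6 = 0.6
ŷ2 = (0.9)·(3) + (1.9)·(1) + (0.4)·(3) + 0.6 = 6.4
errors² = [1.21, 2.25, 0.16]
MSE = 3.6200/3 = 1.2067

1.2067


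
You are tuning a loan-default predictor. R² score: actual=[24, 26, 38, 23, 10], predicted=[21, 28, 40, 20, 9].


ȳ = 24.2
SS_res = Σ(y-ŷ)² = 27
SS_tot = Σ(y-ȳ)² = 396.8
R² = 1 - SS_res/SS_tot = 1 - 0.068 = 0.932

0.932


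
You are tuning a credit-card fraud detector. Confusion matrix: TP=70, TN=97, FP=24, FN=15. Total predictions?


Total = TP + TN + FP + FN
= 70 + 97 + 24 + 15
= 206
(Predicted positive: 94, predicted negative: 112)

206


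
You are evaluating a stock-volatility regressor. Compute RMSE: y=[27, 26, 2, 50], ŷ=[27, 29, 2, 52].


MSE = 13/4 = 3.25
RMSE = √(13/4) = 1.8028

1.8028


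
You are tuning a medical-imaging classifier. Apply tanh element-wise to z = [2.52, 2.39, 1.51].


tanh(2.52) = 0.9871
tanh(2.39) = 0.9833
tanh(1.51) = 0.9069
result = [0.9871, 0.9833, 0.9069]

[0.9871, 0.9833, 0.9069]


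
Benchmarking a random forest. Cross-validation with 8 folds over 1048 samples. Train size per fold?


Fold size = 1048/8 = 131
Training per fold = 1048 - 131 = 917

917


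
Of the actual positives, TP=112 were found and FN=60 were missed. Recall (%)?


Recall = TP/(TP+FN)
= 112/(112+60)
= 112/172 = 65.12%

65.12%


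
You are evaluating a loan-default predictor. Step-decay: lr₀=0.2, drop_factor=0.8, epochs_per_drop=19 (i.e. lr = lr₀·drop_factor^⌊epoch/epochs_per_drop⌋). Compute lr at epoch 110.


n_drops = ⌊110/19⌋ = 5
lr = 0.2·0.8^5 = 0.2·0.32768 = 0.065536

0.065536


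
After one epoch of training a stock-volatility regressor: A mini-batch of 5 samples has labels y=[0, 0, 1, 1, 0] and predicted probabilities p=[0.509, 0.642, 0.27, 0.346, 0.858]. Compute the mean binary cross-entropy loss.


L[0] = -ln(1-0.509) = -ln(0.491) = 0.7113
L[1] = -ln(1-0.642) = -ln(0.358) = 1.0272
L[2] = -ln(0.27) = 1.3093
L[3] = -ln(0.346) = 1.0613
L[4] = -ln(1-0.858) = -ln(0.142) = 1.9519
mean = (0.7113 + 1.0272 + 1.3093 + 1.0613 + 1.9519)/5 = 1.2122

1.2122


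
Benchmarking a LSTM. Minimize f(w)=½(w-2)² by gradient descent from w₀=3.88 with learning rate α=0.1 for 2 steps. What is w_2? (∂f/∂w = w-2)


step 1: grad = 3.88-2 = 1.88; w = 3.88 - 0.1·(1.88) = 3.692
step 2: grad = 3.692-2 = 1.692; w = 3.692 - 0.1·(1.692) = 3.5228

3.5228


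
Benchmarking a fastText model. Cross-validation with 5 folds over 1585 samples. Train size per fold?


Fold size = 1585/5 = 317
Training per fold = 1585 - 317 = 1268

1268


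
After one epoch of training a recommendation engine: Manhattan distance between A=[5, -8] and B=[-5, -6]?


d = |5+ 5| + |-8+ 6|
  = 10 + 2
  = 12

12


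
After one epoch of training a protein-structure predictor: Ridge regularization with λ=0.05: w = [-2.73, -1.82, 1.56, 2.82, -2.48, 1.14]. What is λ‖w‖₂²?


‖w‖₂² = (-2.73)² + (-1.82)² + (1.56)² + (2.82)² + (-2.48)² + (1.14)²
     = 7.4529 + 3.3124 + 2.4336 + 7.9524 + 6.1504 + 1.2996
     = 28.6013
λ·‖w‖₂² = 0.05·28.6013 = 1.430065

1.430065


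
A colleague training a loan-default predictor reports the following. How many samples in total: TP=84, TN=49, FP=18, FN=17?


Total = TP + TN + FP + FN
= 84 + 49 + 18 + 17
= 168
(Predicted positive: 102, predicted negative: 66)

168


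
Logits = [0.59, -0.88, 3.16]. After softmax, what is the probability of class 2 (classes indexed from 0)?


Exponentials: e^0.59=1.804, e^-0.88=0.4148, e^3.16=23.5706
Sum = 25.7894
Softmax = [0.07, 0.0161, 0.914]
p[2] = 23.5706/25.7894 = 0.914

0.914


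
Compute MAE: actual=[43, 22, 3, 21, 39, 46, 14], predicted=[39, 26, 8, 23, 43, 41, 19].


Absolute errors: |43-39|=4, |22-26|=4, |3-8|=5, |21-23|=2, |39-43|=4, |46-41|=5, |14-19|=5
Sum = 29
MAE = 29/7 = 29/7

29/7


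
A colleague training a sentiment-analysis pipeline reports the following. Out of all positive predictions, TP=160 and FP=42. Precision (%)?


Precision = TP/(TP+FP)
= 160/(160+42)
= 160/202 = 79.21%

79.21%


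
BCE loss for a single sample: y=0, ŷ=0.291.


BCE = -[y·ln(p) + (1-y)·ln(1-p)]
= -0 - 1·ln(1-0.291)
= -ln(0.709) = 0.3439

0.3439


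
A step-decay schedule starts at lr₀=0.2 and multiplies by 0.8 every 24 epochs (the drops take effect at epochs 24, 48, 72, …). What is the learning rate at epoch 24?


n_drops = ⌊24/24⌋ = 1
lr = 0.2·0.8^1 = 0.2·0.8 = 0.16

0.16


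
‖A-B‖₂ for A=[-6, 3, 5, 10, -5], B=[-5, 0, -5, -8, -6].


d = √((-6+ 5)² + (3-0)² + (5+ 5)² + (10+ 8)² + (-5+ 6)²)
  = √(1 + 9 + 100 + 324 + 1)
  = √435 = 20.8567

20.8567


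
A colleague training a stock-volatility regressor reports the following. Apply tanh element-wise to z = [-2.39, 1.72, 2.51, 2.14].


tanh(-2.39) = -0.9833
tanh(1.72) = 0.9379
tanh(2.51) = 0.9869
tanh(2.14) = 0.9727
result = [-0.9833, 0.9379, 0.9869, 0.9727]

[-0.9833, 0.9379, 0.9869, 0.9727]


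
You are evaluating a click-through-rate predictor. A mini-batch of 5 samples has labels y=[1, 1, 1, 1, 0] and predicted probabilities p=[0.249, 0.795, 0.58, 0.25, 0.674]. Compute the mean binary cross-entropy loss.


L[0] = -ln(0.249) = 1.3903
L[1] = -ln(0.795) = 0.2294
L[2] = -ln(0.58) = 0.5447
L[3] = -ln(0.25) = 1.3863
L[4] = -ln(1-0.674) = -ln(0.326) = 1.1209
mean = (1.3903 + 0.2294 + 0.5447 + 1.3863 + 1.1209)/5 = 0.9343

0.9343


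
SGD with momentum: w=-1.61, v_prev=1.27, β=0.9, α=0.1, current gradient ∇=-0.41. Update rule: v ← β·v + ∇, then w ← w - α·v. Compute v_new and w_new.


v_new = 0.9·1.27 - 0.41 = 1.143 - 0.41 = 0.733
w_new = -1.61 - 0.1·0.733 = -1.61 - 0.0733 = -1.6833

v_new=0.733, w_new=-1.6833


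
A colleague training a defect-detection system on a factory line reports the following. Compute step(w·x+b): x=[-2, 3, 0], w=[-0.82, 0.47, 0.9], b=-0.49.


z = (-2)·(-0.82) + (3)·(0.47) + (0)·(0.9) - 0.49
  = 2.56
step(z) = 1 (z≥0)

1


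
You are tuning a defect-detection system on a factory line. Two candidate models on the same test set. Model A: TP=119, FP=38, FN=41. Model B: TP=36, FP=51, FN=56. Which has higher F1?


Model A: P=119/157=0.758, R=119/160=0.7438, F1=2PR/(P+R)=2TP/(2TP+FP+FN)=238/317=0.7508
Model B: P=36/87=0.4138, R=36/92=0.3913, F1=2PR/(P+R)=2TP/(2TP+FP+FN)=72/179=0.4022
0.7508 > 0.4022 → Model A

Model A


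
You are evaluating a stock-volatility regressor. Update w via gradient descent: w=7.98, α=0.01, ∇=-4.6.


w_new = w - α·∇
= 7.98 - 0.01·-4.6
= 7.98 + 0.046
= 8.026

8.026


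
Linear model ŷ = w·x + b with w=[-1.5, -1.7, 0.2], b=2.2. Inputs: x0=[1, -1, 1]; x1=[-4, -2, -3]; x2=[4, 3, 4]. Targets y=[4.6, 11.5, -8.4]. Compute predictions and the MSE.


ŷ0 = (-1.5)·(1) + (-1.7)·(-1) + (0.2)·(1) + 2.2 = 2.6
ŷ1 = (-1.5)·(-4) + (-1.7)·(-2) + (0.2)·(-3) + 2.2 = 11.0
ŷ2 = (-1.5)·(4) + (-1.7)·(3) + (0.2)·(4) + 2.2 = -8.1
errors² = [4.0, 0.25, 0.09]
MSE = 4.3400/3 = 1.4467

1.4467


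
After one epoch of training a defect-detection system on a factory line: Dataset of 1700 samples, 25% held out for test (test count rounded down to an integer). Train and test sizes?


Test = ⌊1700·25/100⌋ = 425
Train = 1700 - 425 = 1275

Train: 1275, Test: 425


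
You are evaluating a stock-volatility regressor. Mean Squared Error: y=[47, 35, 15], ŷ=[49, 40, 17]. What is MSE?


Squared errors: (47-49)²=4, (35-40)²=25, (15-17)²=4
Sum = 33
MSE = 33/3 = 11

11


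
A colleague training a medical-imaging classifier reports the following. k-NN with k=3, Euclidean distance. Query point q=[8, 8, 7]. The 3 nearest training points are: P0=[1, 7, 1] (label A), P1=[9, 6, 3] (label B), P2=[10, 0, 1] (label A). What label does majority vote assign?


d(q,P0) = 9.2736  (label A)
d(q,P1) = 4.5826  (label B)
d(q,P2) = 10.198  (label A)
Votes: A=2, B=1
Majority → A

A


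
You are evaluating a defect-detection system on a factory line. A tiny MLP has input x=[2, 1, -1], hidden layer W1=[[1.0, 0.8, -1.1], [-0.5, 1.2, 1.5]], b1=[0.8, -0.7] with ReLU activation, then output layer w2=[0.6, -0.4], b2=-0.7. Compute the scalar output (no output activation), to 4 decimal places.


z1[0] = (1.0)·(2) + (0.8)·(1) + (-1.1)·(-1) + 0.8 = 4.7
z1[1] = (-0.5)·(2) + (1.2)·(1) + (1.5)·(-1) - 0.7 = -2.0
h = ReLU(z1) = [4.7, 0.0]
output = (0.6)·(4.7) + (-0.4)·(0.0) - 0.7 = 2.12

2.12


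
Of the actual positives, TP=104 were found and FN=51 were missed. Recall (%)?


Recall = TP/(TP+FN)
= 104/(104+51)
= 104/155 = 67.1%

67.1%


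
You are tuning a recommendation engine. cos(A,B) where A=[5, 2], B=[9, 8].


A·B = 5·9 + 2·8 = 61
‖A‖ = √29 = 5.3852, ‖B‖ = √145 = 12.0416
cos = 61/(√29·√145) = 61/√4205 = 0.9407

0.9407


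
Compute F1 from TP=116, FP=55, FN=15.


Precision = 116/171 = 0.6784
Recall = 116/131 = 0.8855
F1 = 2·P·R/(P+R) = 2·TP/(2·TP+FP+FN) = 232/(232+55+15) = 232/302 = 0.7682

0.7682


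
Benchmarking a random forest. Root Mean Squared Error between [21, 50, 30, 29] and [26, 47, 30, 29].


MSE = 34/4 = 8.5
RMSE = √(34/4) = 2.9155

2.9155


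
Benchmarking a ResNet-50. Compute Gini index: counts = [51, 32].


Probabilities: [51/83, 32/83] ≈ [0.6145, 0.3855]
Σpᵢ² = (2601 + 1024)/83² = 3625/6889
Gini = 1 - Σpᵢ² = 1 - 3625/6889 = 0.4738

0.4738


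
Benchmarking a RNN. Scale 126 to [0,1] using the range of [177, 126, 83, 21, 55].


min=21, max=177
(126-21)/(177-21) = 105/156 = 0.6731

0.6731


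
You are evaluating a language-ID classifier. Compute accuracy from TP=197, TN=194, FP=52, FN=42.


Accuracy = (TP+TN)/(TP+TN+FP+FN)
= (197+194)/(485)
= 391/485 = 80.62%

80.62%


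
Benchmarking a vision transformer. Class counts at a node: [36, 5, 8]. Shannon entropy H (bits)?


Probabilities: [36/49, 5/49, 8/49] ≈ [0.7347, 0.102, 0.1633]
H = -((36/49)·log₂(36/49) + (5/49)·log₂(5/49) + (8/49)·log₂(8/49))
  = 1.0897 bits

1.0897 bits


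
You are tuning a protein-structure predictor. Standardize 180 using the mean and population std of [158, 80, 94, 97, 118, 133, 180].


μ = 122.8571, σ = 33.7318
z = (180 - 122.8571)/33.7318 = 1.694

1.694


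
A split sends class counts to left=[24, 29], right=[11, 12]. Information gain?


Parent = [35, 41], H_parent = 0.9955
H_left = 0.9936 (n=53), H_right = 0.9986 (n=23)
H_children = (53/76)·0.9936 + (23/76)·0.9986 = 0.9951
IG = 0.9955 - 0.9951 = 0.0004

0.0004


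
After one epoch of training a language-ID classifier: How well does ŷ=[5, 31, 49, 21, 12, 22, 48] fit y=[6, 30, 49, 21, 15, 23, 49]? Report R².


ȳ = 27.5714
SS_res = Σ(y-ŷ)² = 13
SS_tot = Σ(y-ȳ)² = 1611.71
R² = 1 - SS_res/SS_tot = 1 - 0.0081 = 0.9919

0.9919


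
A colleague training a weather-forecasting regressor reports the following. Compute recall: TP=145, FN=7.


Recall = TP/(TP+FN)
= 145/(145+7)
= 145/152 = 95.39%

95.39%


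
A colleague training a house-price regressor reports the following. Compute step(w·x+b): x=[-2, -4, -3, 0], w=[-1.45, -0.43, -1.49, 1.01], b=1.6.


z = (-2)·(-1.45) + (-4)·(-0.43) + (-3)·(-1.49) + (0)·(1.01) + 1.6
  = 10.69
step(z) = 1 (z≥0)

1


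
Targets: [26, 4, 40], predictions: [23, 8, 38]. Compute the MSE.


Squared errors: (26-23)²=9, (4-8)²=16, (40-38)²=4
Sum = 29
MSE = 29/3 = 29/3

29/3


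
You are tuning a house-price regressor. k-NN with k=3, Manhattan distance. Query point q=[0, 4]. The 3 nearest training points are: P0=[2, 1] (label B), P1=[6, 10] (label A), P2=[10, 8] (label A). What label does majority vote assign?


d(q,P0) = 5  (label B)
d(q,P1) = 12  (label A)
d(q,P2) = 14  (label A)
Votes: A=2, B=1
Majority → A

A


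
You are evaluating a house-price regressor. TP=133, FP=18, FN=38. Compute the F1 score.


Precision = 133/151 = 0.8808
Recall = 133/171 = 0.7778
F1 = 2·P·R/(P+R) = 2·TP/(2·TP+FP+FN) = 266/(266+18+38) = 266/322 = 0.8261

0.8261


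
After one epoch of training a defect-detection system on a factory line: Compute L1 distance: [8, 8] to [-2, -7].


d = |8+ 2| + |8+ 7|
  = 10 + 15
  = 25

25


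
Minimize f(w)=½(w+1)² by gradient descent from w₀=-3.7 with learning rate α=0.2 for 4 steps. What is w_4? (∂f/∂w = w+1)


step 1: grad = -3.7+1 = -2.7; w = -3.7 - 0.2·(-2.7) = -3.16
step 2: grad = -3.16+1 = -2.16; w = -3.16 - 0.2·(-2.16) = -2.728
step 3: grad = -2.728+1 = -1.728; w = -2.728 - 0.2·(-1.728) = -2.3824
step 4: grad = -2.3824+1 = -1.3824; w = -2.3824 - 0.2·(-1.3824) = -2.10592

-2.10592


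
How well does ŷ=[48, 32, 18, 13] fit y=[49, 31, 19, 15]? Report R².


ȳ = 28.5
SS_res = Σ(y-ŷ)² = 7
SS_tot = Σ(y-ȳ)² = 699
R² = 1 - SS_res/SS_tot = 1 - 0.01 = 0.99

0.99


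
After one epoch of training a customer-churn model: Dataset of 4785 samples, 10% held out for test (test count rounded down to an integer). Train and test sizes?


Test = ⌊4785·10/100⌋ = 478
Train = 4785 - 478 = 4307

Train: 4307, Test: 478


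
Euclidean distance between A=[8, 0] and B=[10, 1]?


d = √((8-10)² + (0-1)²)
  = √(4 + 1)
  = √5 = 2.2361

2.2361


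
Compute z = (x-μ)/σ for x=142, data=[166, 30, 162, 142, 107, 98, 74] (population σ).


μ = 111.2857, σ = 45.828
z = (142 - 111.2857)/45.828 = 0.6702

0.6702


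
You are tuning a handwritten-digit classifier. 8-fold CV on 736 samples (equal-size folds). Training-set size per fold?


Fold size = 736/8 = 92
Training per fold = 736 - 92 = 644

644


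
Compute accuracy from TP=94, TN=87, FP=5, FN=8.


Accuracy = (TP+TN)/(TP+TN+FP+FN)
= (94+87)/(194)
= 181/194 = 93.3%

93.3%


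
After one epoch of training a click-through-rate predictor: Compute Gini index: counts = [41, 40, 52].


Probabilities: [41/133, 40/133, 52/133] ≈ [0.3083, 0.3008, 0.391]
Σpᵢ² = (1681 + 1600 + 2704)/133² = 5985/17689
Gini = 1 - Σpᵢ² = 1 - 5985/17689 = 0.6617

0.6617


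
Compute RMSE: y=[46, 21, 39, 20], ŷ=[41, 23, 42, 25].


MSE = 63/4 = 15.75
RMSE = √(63/4) = 3.9686

3.9686


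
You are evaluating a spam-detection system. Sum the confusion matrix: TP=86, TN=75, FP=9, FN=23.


Total = TP + TN + FP + FN
= 86 + 75 + 9 + 23
= 193
(Predicted positive: 95, predicted negative: 98)

193


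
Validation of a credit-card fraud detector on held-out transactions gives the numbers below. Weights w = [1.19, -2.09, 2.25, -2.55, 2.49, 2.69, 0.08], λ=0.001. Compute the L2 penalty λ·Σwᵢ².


‖w‖₂² = (1.19)² + (-2.09)² + (2.25)² + (-2.55)² + (2.49)² + (2.69)² + (0.08)²
     = 1.4161 + 4.3681 + 5.0625 + 6.5025 + 6.2001 + 7.2361 + 0.0064
     = 30.7918
λ·‖w‖₂² = 0.001·30.7918 = 0.030792

0.030792


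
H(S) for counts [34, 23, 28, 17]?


Probabilities: [34/102, 23/102, 28/102, 17/102] ≈ [0.3333, 0.2255, 0.2745, 0.1667]
H = -((34/102)·log₂(34/102) + (23/102)·log₂(23/102) + (28/102)·log₂(28/102) + (17/102)·log₂(17/102))
  = 1.9557 bits

1.9557 bits


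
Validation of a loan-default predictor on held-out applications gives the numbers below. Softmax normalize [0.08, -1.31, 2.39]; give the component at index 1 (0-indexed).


Exponentials: e^0.08=1.0833, e^-1.31=0.2698, e^2.39=10.9135
Sum = 12.2666
Softmax = [0.0883, 0.022, 0.8897]
p[1] = 0.2698/12.2666 = 0.022

0.022


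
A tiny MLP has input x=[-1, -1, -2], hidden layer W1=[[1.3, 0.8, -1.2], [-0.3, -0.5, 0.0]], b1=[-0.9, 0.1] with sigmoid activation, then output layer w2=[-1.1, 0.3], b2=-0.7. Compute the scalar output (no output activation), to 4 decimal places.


z1[0] = (1.3)·(-1) + (0.8)·(-1) + (-1.2)·(-2) - 0.9 = -0.6
z1[1] = (-0.3)·(-1) + (-0.5)·(-1) + (0.0)·(-2) + 0.1 = 0.9
h = sigmoid(z1) = [0.3543, 0.7109]
output = (-1.1)·(0.3543) + (0.3)·(0.7109) - 0.7 = -0.8765

-0.8765


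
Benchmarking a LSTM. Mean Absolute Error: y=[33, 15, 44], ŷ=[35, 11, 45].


Absolute errors: |33-35|=2, |15-11|=4, |44-45|=1
Sum = 7
MAE = 7/3 = 7/3

7/3


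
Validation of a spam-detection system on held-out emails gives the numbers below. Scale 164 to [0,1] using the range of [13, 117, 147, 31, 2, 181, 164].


min=2, max=181
(164-2)/(181-2) = 162/179 = 0.905

0.905


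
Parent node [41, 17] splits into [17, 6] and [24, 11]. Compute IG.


Parent = [41, 17], H_parent = 0.8727
H_left = 0.8281 (n=23), H_right = 0.8981 (n=35)
H_children = (23/58)·0.8281 + (35/58)·0.8981 = 0.8703
IG = 0.8727 - 0.8703 = 0.0024

0.0024


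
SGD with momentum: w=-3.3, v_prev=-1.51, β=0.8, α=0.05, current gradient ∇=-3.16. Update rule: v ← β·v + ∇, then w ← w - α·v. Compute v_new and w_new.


v_new = 0.8·-1.51 - 3.16 = -1.208 - 3.16 = -4.368
w_new = -3.3 - 0.05·-4.368 = -3.3 + 0.2184 = -3.0816

v_new=-4.368, w_new=-3.0816


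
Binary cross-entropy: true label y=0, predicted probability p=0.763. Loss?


BCE = -[y·ln(p) + (1-y)·ln(1-p)]
= -0 - 1·ln(1-0.763)
= -ln(0.237) = 1.4397

1.4397


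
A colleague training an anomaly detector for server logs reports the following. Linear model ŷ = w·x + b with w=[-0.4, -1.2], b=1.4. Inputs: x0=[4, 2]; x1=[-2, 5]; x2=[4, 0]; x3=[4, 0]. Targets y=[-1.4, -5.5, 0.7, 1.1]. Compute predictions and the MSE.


ŷ0 = (-0.4)·(4) + (-1.2)·(2) + 1.4 = -2.6
ŷ1 = (-0.4)·(-2) + (-1.2)·(5) + 1.4 = -3.8
ŷ2 = (-0.4)·(4) + (-1.2)·(0) + 1.4 = -0.2
ŷ3 = (-0.4)·(4) + (-1.2)·(0) + 1.4 = -0.2
errors² = [1.44, 2.89, 0.81, 1.69]
MSE = 6.8300/4 = 1.7075

1.7075


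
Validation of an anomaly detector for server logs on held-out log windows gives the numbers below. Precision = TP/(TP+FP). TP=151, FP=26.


Precision = TP/(TP+FP)
= 151/(151+26)
= 151/177 = 85.31%

85.31%


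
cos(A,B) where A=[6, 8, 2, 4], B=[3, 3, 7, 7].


A·B = 6·3 + 8·3 + 2·7 + 4·7 = 84
‖A‖ = √120 = 10.9545, ‖B‖ = √116 = 10.7703
cos = 84/(√120·√116) = 84/√13920 = 0.712

0.712


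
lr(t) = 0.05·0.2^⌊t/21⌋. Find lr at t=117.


n_drops = ⌊117/21⌋ = 5
lr = 0.05·0.2^5 = 0.05·0.00032 = 0.000016

0.000016


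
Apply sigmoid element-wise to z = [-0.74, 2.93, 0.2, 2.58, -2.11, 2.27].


σ(-0.74) = 1/(1+e^0.74) = 0.323
σ(2.93) = 1/(1+e^-2.93) = 0.9493
σ(0.2) = 1/(1+e^-0.2) = 0.5498
σ(2.58) = 1/(1+e^-2.58) = 0.9296
σ(-2.11) = 1/(1+e^2.11) = 0.1081
σ(2.27) = 1/(1+e^-2.27) = 0.9064
result = [0.323, 0.9493, 0.5498, 0.9296, 0.1081, 0.9064]

[0.323, 0.9493, 0.5498, 0.9296, 0.1081, 0.9064]


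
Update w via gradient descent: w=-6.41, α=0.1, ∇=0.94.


w_new = w - α·∇
= -6.41 - 0.1·0.94
= -6.41 - 0.094
= -6.504

-6.504


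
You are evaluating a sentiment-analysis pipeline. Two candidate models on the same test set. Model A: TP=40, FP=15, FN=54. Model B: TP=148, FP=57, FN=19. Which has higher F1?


Model A: P=40/55=0.7273, R=40/94=0.4255, F1=2PR/(P+R)=2TP/(2TP+FP+FN)=80/149=0.5369
Model B: P=148/205=0.722, R=148/167=0.8862, F1=2PR/(P+R)=2TP/(2TP+FP+FN)=296/372=0.7957
0.5369 < 0.7957 → Model B

Model B


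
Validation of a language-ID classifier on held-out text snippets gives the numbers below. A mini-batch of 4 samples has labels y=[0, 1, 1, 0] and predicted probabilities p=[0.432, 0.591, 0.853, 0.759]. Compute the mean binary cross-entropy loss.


L[0] = -ln(1-0.432) = -ln(0.568) = 0.5656
L[1] = -ln(0.591) = 0.5259
L[2] = -ln(0.853) = 0.159
L[3] = -ln(1-0.759) = -ln(0.241) = 1.423
mean = (0.5656 + 0.5259 + 0.159 + 1.423)/4 = 0.6684

0.6684


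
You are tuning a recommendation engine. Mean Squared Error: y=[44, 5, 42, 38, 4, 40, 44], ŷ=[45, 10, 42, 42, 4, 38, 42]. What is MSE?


Squared errors: (44-45)²=1, (5-10)²=25, (42-42)²=0, (38-42)²=16, (4-4)²=0, (40-38)²=4, (44-42)²=4
Sum = 50
MSE = 50/7 = 50/7

50/7


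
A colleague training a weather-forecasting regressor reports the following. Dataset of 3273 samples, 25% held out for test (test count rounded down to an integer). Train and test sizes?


Test = ⌊3273·25/100⌋ = 818
Train = 3273 - 818 = 2455

Train: 2455, Test: 818


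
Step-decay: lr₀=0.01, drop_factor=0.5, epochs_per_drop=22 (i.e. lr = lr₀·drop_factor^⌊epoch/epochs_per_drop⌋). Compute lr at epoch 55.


n_drops = ⌊55/22⌋ = 2
lr = 0.01·0.5^2 = 0.01·0.25 = 0.0025

0.0025


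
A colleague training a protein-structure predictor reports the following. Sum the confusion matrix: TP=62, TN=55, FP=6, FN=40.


Total = TP + TN + FP + FN
= 62 + 55 + 6 + 40
= 163
(Predicted positive: 68, predicted negative: 95)

163


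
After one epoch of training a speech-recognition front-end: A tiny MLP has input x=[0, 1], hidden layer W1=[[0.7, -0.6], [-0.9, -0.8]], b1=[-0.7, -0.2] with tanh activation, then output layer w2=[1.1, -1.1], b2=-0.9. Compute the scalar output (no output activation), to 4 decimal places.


z1[0] = (0.7)·(0) + (-0.6)·(1) - 0.7 = -1.3
z1[1] = (-0.9)·(0) + (-0.8)·(1) - 0.2 = -1.0
h = tanh(z1) = [-0.8617, -0.7616]
output = (1.1)·(-0.8617) + (-1.1)·(-0.7616) - 0.9 = -1.0101

-1.0101


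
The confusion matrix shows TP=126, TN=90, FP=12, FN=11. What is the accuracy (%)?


Accuracy = (TP+TN)/(TP+TN+FP+FN)
= (126+90)/(239)
= 216/239 = 90.38%

90.38%


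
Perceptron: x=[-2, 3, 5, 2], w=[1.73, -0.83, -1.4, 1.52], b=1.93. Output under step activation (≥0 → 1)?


z = (-2)·(1.73) + (3)·(-0.83) + (5)·(-1.4) + (2)·(1.52) + 1.93
  = -7.98
step(z) = 0 (z<0)

0


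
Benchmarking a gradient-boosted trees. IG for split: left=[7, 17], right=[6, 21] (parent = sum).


Parent = [13, 38], H_parent = 0.819
H_left = 0.8709 (n=24), H_right = 0.7642 (n=27)
H_children = (24/51)·0.8709 + (27/51)·0.7642 = 0.8144
IG = 0.819 - 0.8144 = 0.0046

0.0046


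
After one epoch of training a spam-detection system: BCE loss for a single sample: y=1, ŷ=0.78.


BCE = -[y·ln(p) + (1-y)·ln(1-p)]
= -1·ln(0.78) - 0
= -ln(0.78) = 0.2485

0.2485


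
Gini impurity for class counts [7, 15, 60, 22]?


Probabilities: [7/104, 15/104, 60/104, 22/104] ≈ [0.0673, 0.1442, 0.5769, 0.2115]
Σpᵢ² = (49 + 225 + 3600 + 484)/104² = 4358/10816
Gini = 1 - Σpᵢ² = 1 - 4358/10816 = 0.5971

0.5971


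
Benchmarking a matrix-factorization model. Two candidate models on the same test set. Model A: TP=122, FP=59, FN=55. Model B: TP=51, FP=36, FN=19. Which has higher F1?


Model A: P=122/181=0.674, R=122/177=0.6893, F1=2PR/(P+R)=2TP/(2TP+FP+FN)=244/358=0.6816
Model B: P=51/87=0.5862, R=51/70=0.7286, F1=2PR/(P+R)=2TP/(2TP+FP+FN)=102/157=0.6497
0.6816 > 0.6497 → Model A

Model A


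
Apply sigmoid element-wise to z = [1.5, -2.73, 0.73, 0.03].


σ(1.5) = 1/(1+e^-1.5) = 0.8176
σ(-2.73) = 1/(1+e^2.73) = 0.0612
σ(0.73) = 1/(1+e^-0.73) = 0.6748
σ(0.03) = 1/(1+e^-0.03) = 0.5075
result = [0.8176, 0.0612, 0.6748, 0.5075]

[0.8176, 0.0612, 0.6748, 0.5075]


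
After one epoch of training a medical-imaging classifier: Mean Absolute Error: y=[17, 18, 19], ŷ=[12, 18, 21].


Absolute errors: |17-12|=5, |18-18|=0, |19-21|=2
Sum = 7
MAE = 7/3 = 7/3

7/3


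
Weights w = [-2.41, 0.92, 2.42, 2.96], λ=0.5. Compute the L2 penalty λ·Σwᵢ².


‖w‖₂² = (-2.41)² + (0.92)² + (2.42)² + (2.96)²
     = 5.8081 + 0.8464 + 5.8564 + 8.7616
     = 21.2725
λ·‖w‖₂² = 0.5·21.2725 = 10.63625

10.63625


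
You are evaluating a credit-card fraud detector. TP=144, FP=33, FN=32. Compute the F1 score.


Precision = 144/177 = 0.8136
Recall = 144/176 = 0.8182
F1 = 2·P·R/(P+R) = 2·TP/(2·TP+FP+FN) = 288/(288+33+32) = 288/353 = 0.8159

0.8159


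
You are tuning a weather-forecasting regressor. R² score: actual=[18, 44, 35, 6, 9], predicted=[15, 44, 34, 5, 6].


ȳ = 22.4
SS_res = Σ(y-ŷ)² = 20
SS_tot = Σ(y-ȳ)² = 1093.2
R² = 1 - SS_res/SS_tot = 1 - 0.0183 = 0.9817

0.9817


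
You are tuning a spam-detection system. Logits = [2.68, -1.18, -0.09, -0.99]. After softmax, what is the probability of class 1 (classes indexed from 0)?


Exponentials: e^2.68=14.5851, e^-1.18=0.3073, e^-0.09=0.9139, e^-0.99=0.3716
Sum = 16.1779
Softmax = [0.9015, 0.019, 0.0565, 0.023]
p[1] = 0.3073/16.1779 = 0.019

0.019


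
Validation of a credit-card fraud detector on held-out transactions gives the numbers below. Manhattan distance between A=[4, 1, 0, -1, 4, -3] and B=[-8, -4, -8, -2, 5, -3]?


d = |4+ 8| + |1+ 4| + |0+ 8| + |-1+ 2| + |4-5| + |-3+ 3|
  = 12 + 5 + 8 + 1 + 1 + 0
  = 27

27


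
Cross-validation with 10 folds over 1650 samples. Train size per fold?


Fold size = 1650/10 = 165
Training per fold = 1650 - 165 = 1485

1485


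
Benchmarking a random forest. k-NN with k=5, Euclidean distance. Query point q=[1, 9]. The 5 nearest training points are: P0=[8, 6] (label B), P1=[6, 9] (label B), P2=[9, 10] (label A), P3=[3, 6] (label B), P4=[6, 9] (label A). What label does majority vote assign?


d(q,P0) = 7.6158  (label B)
d(q,P1) = 5.0  (label B)
d(q,P2) = 8.0623  (label A)
d(q,P3) = 3.6056  (label B)
d(q,P4) = 5.0  (label A)
Votes: A=2, B=3
Majority → B

B


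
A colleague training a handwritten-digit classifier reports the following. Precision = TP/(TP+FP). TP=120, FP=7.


Precision = TP/(TP+FP)
= 120/(120+7)
= 120/127 = 94.49%

94.49%


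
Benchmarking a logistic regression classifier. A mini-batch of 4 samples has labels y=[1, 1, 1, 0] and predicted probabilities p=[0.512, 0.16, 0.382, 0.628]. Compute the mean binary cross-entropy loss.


L[0] = -ln(0.512) = 0.6694
L[1] = -ln(0.16) = 1.8326
L[2] = -ln(0.382) = 0.9623
L[3] = -ln(1-0.628) = -ln(0.372) = 0.9889
mean = (0.6694 + 1.8326 + 0.9623 + 0.9889)/4 = 1.1133

1.1133


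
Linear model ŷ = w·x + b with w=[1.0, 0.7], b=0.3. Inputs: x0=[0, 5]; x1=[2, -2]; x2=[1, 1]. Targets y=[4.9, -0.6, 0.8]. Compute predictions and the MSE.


ŷ0 = (1.0)·(0) + (0.7)·(5) + 0.3 = 3.8
ŷ1 = (1.0)·(2) + (0.7)·(-2) + 0.3 = 0.9
ŷ2 = (1.0)·(1) + (0.7)·(1) + 0.3 = 2.0
errors² = [1.21, 2.25, 1.44]
MSE = 4.9000/3 = 1.6333

1.6333


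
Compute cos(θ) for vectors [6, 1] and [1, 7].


A·B = 6·1 + 1·7 = 13
‖A‖ = √37 = 6.0828, ‖B‖ = √50 = 7.0711
cos = 13/(√37·√50) = 13/√1850 = 0.3022

0.3022


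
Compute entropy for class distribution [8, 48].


Probabilities: [8/56, 48/56] ≈ [0.1429, 0.8571]
H = -((8/56)·log₂(8/56) + (48/56)·log₂(48/56))
  = 0.5917 bits

0.5917 bits


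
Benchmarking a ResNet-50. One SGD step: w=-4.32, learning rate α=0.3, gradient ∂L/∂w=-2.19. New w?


w_new = w - α·∇
= -4.32 - 0.3·-2.19
= -4.32 + 0.657
= -3.663

-3.663


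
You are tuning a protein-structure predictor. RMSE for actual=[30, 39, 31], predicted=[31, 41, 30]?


MSE = 6/3 = 2
RMSE = √(6/3) = 1.4142

1.4142


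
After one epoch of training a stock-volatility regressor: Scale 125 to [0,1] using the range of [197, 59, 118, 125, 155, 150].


min=59, max=197
(125-59)/(197-59) = 66/138 = 0.4783

0.4783


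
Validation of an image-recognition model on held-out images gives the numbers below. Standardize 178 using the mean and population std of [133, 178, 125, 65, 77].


μ = 115.6, σ = 40.8294
z = (178 - 115.6)/40.8294 = 1.5283

1.5283


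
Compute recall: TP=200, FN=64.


Recall = TP/(TP+FN)
= 200/(200+64)
= 200/264 = 75.76%

75.76%


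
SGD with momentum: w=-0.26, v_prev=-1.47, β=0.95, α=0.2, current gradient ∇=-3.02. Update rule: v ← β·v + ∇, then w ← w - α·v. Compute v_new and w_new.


v_new = 0.95·-1.47 - 3.02 = -1.3965 - 3.02 = -4.4165
w_new = -0.26 - 0.2·-4.4165 = -0.26 + 0.8833 = 0.6233

v_new=-4.4165, w_new=0.6233


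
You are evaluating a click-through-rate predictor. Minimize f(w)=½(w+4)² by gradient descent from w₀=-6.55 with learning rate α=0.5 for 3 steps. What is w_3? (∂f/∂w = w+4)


step 1: grad = -6.55+4 = -2.55; w = -6.55 - 0.5·(-2.55) = -5.275
step 2: grad = -5.275+4 = -1.275; w = -5.275 - 0.5·(-1.275) = -4.6375
step 3: grad = -4.6375+4 = -0.6375; w = -4.6375 - 0.5·(-0.6375) = -4.31875

-4.31875


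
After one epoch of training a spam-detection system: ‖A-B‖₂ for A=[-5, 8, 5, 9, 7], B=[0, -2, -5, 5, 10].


d = √((-5-0)² + (8+ 2)² + (5+ 5)² + (9-5)² + (7-10)²)
  = √(25 + 100 + 100 + 16 + 9)
  = √250 = 15.8114

15.8114


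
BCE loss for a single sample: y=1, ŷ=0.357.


BCE = -[y·ln(p) + (1-y)·ln(1-p)]
= -1·ln(0.357) - 0
= -ln(0.357) = 1.03

1.03


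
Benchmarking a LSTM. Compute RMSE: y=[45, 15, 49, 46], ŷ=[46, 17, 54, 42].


MSE = 46/4 = 11.5
RMSE = √(46/4) = 3.3912

3.3912


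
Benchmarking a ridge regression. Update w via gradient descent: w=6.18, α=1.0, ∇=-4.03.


w_new = w - α·∇
= 6.18 - 1.0·-4.03
= 6.18 + 4.03
= 10.21

10.21


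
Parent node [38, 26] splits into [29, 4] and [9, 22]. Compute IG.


Parent = [38, 26], H_parent = 0.9745
H_left = 0.5328 (n=33), H_right = 0.8691 (n=31)
H_children = (33/64)·0.5328 + (31/64)·0.8691 = 0.6957
IG = 0.9745 - 0.6957 = 0.2788

0.2788


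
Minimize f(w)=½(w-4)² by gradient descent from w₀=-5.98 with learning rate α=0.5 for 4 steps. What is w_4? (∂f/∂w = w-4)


step 1: grad = -5.98-4 = -9.98; w = -5.98 - 0.5·(-9.98) = -0.99
step 2: grad = -0.99-4 = -4.99; w = -0.99 - 0.5·(-4.99) = 1.505
step 3: grad = 1.505-4 = -2.495; w = 1.505 - 0.5·(-2.495) = 2.7525
step 4: grad = 2.7525-4 = -1.2475; w = 2.7525 - 0.5·(-1.2475) = 3.37625

3.37625


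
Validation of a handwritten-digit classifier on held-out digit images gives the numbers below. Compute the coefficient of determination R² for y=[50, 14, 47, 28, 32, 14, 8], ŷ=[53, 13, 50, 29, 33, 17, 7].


ȳ = 27.5714
SS_res = Σ(y-ŷ)² = 31
SS_tot = Σ(y-ȳ)² = 1651.71
R² = 1 - SS_res/SS_tot = 1 - 0.0188 = 0.9812

0.9812


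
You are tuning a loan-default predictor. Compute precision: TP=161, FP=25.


Precision = TP/(TP+FP)
= 161/(161+25)
= 161/186 = 86.56%

86.56%


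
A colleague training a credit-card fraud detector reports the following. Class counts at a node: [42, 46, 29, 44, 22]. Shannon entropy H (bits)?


Probabilities: [42/183, 46/183, 29/183, 44/183, 22/183] ≈ [0.2295, 0.2514, 0.1585, 0.2404, 0.1202]
H = -((42/183)·log₂(42/183) + (46/183)·log₂(46/183) + (29/183)·log₂(29/183) + (44/183)·log₂(44/183) + (22/183)·log₂(22/183))
  = 2.2711 bits

2.2711 bits


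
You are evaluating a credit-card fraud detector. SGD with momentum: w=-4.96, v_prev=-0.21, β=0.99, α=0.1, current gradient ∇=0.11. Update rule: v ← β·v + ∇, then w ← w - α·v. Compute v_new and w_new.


v_new = 0.99·-0.21 + 0.11 = -0.2079 + 0.11 = -0.0979
w_new = -4.96 - 0.1·-0.0979 = -4.96 + 0.00979 = -4.95021

v_new=-0.0979, w_new=-4.95021


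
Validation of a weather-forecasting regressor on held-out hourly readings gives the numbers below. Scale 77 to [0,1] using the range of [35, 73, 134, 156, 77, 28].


min=28, max=156
(77-28)/(156-28) = 49/128 = 0.3828

0.3828


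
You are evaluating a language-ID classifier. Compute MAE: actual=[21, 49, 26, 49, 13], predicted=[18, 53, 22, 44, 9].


Absolute errors: |21-18|=3, |49-53|=4, |26-22|=4, |49-44|=5, |13-9|=4
Sum = 20
MAE = 20/5 = 4

4


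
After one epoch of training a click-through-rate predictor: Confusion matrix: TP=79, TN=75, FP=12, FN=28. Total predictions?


Total = TP + TN + FP + FN
= 79 + 75 + 12 + 28
= 194
(Predicted positive: 91, predicted negative: 103)

194
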